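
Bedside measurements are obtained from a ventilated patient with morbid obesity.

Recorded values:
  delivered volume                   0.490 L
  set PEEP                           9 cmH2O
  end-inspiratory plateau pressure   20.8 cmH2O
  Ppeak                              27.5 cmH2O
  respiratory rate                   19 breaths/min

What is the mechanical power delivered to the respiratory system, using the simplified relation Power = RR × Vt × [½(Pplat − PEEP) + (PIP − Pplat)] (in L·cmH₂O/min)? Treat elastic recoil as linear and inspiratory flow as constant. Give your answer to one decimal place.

117.3

Per-breath work = Vt × [½(Pplat−PEEP) + (PIP−Pplat)] = 0.490 × [0.5×11.8 + 6.7] = 0.490 × 12.6 = 6.174 L·cmH2O.
Power = 19 × 6.174 = 117.31 L·cmH2O/min.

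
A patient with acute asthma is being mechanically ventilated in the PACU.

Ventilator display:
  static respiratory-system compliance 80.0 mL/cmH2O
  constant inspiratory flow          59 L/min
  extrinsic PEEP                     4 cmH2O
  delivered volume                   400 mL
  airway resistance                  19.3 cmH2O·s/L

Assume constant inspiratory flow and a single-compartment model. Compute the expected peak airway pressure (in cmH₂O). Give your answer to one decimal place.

28.0

Flow: 59 L/min ÷ 60 = 0.9833 L/s.
Equation of motion (constant flow): PIP = Vt/C + R·V̇ + PEEP.
PIP = 400/80.0 + 19.3×0.9833 + 4 = 5.0 + 18.978 + 4 = 27.978 cmH2O.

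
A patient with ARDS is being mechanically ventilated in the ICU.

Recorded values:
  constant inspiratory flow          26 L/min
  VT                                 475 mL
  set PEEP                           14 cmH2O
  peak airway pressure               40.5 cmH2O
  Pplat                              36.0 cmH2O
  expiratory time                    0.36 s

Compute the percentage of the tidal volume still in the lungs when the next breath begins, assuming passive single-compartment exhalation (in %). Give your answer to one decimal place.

20.1

Flow: 26 L/min ÷ 60 = 0.4333 L/s.
R = (PIP − Pplat)/V̇ = (40.5 − 36.0) / 0.4333 = 4.5/0.4333 = 10.385 cmH2O·s/L.
C = Vt/(Pplat − PEEP) = 475.0 / (36.0 − 14) = 475.0/22.0 = 21.591 mL/cmH2O.
τ = R × C = 10.385 × 0.02159 L/cmH2O = 0.2242 s.
Fraction remaining at end-expiration = e^(−Te/τ) = e^(−0.36/0.2242) = 0.2007 → 20.07%.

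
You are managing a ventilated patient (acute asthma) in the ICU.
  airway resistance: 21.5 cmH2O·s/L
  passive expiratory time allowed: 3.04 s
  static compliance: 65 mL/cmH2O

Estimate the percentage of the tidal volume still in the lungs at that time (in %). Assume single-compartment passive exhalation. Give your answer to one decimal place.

τ = R × C = 21.5 × 65 mL/cmH2O = 21.5 × 0.065 L/cmH2O = 1.398 s.
Passive exhalation: V(t)/V₀ = e^(−t/τ) = e^(−3.04/1.398) = 0.1137.
Fraction remaining = 0.1137 → 11.37%.

11.4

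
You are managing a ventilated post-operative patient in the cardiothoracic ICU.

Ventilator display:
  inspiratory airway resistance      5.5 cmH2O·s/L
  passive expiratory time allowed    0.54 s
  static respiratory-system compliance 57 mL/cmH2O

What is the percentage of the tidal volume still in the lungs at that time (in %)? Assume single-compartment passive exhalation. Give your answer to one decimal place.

17.9

τ = R × C = 5.5 × 57 mL/cmH2O = 5.5 × 0.057 L/cmH2O = 0.3135 s.
Passive exhalation: V(t)/V₀ = e^(−t/τ) = e^(−0.54/0.3135) = 0.1786.
Fraction remaining = 0.1786 → 17.86%.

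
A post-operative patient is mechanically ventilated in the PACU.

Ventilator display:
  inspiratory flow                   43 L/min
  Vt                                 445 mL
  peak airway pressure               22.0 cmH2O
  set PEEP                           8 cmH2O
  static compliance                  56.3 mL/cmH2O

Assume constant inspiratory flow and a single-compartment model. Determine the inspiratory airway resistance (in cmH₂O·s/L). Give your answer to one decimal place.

8.5

Flow: 43 L/min ÷ 60 = 0.7167 L/s.
Equation of motion (constant flow): PIP = Vt/C + R·V̇ + PEEP.
R·V̇ = PIP − Vt/C − PEEP = 22.0 − 445/56.3 − 8 = 22.0 − 7.904 − 8 = 6.096 cmH2O.
R = 6.096 / 0.7167 = 8.506 cmH2O·s/L.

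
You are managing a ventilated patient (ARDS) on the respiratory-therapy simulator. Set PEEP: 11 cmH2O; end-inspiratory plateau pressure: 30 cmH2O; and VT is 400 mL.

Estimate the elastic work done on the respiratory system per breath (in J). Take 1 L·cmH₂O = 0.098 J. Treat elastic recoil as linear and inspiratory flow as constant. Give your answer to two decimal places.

Elastic work ≈ ½ × (Pplat − PEEP) × Vt = 0.5 × (30 − 11) × 0.400 L = 0.5 × 19.0 × 0.400 = 3.8 L·cmH2O.
× 0.098 J/(L·cmH2O) → 0.3724 J.

0.37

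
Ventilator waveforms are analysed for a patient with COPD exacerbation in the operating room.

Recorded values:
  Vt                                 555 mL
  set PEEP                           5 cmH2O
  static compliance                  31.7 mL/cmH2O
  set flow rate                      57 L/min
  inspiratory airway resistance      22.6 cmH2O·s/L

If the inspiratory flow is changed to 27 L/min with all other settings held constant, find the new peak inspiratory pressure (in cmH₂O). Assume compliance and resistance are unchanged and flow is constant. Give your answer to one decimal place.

32.7

Flow: 57 L/min ÷ 60 = 0.95 L/s.
New flow: 27 L/min ÷ 60 = 0.45 L/s.
PIP = Vt/C + R·V̇ + PEEP (constant-flow equation of motion).
Only the resistive term changes: ΔPIP = R × ΔV̇ = 22.6 × (0.45 − 0.95) = 22.6 × -0.5 = -11.3 cmH2O.
Original PIP = 555/31.7 + 22.6×0.95 + 5 = 43.978 cmH2O; new PIP = 43.978 + (-11.3) = 32.678 cmH2O.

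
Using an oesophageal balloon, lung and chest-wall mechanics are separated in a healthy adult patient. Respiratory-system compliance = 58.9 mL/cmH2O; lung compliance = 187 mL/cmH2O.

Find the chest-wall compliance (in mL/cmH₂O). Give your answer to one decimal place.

86.0

1/Ccw = 1/Crs − 1/CL.
1/Ccw = 1/58.9 − 1/187 = 0.01163.
Ccw = 85.985 mL/cmH2O.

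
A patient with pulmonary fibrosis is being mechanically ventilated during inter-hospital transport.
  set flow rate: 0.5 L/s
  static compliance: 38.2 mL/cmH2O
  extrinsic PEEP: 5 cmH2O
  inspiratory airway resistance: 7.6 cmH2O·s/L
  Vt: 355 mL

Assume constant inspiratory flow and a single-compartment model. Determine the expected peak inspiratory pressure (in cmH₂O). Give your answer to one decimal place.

Equation of motion (constant flow): PIP = Vt/C + R·V̇ + PEEP.
PIP = 355/38.2 + 7.6×0.5 + 5 = 9.293 + 3.8 + 5 = 18.093 cmH2O.

18.1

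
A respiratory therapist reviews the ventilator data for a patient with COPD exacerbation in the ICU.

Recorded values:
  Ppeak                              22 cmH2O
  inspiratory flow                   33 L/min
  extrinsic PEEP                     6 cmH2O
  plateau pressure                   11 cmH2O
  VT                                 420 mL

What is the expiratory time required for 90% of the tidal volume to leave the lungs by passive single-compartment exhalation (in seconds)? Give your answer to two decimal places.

Flow: 33 L/min ÷ 60 = 0.55 L/s.
R = (PIP − Pplat)/V̇ = (22 − 11) / 0.55 = 11.0/0.55 = 20.0 cmH2O·s/L.
C = Vt/(Pplat − PEEP) = 420.0 / (11 − 6) = 420.0/5.0 = 84.0 mL/cmH2O.
τ = R × C = 20.0 × 0.084 L/cmH2O = 1.68 s.
t = −τ·ln(1 − 0.90) = −1.68·ln(0.1) = 3.868 s.

3.87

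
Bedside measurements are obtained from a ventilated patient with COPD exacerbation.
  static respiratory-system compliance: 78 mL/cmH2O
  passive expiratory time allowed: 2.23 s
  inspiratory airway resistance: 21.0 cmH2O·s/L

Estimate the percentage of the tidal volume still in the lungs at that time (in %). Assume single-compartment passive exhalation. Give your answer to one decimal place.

τ = R × C = 21.0 × 78 mL/cmH2O = 21.0 × 0.078 L/cmH2O = 1.638 s.
Passive exhalation: V(t)/V₀ = e^(−t/τ) = e^(−2.23/1.638) = 0.2563.
Fraction remaining = 0.2563 → 25.63%.

25.6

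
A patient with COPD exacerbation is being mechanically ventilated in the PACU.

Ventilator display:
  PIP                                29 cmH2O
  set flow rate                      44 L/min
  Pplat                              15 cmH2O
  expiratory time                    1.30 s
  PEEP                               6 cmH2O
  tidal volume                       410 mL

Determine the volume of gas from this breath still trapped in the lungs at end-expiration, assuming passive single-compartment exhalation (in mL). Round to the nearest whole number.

92

Flow: 44 L/min ÷ 60 = 0.7333 L/s.
R = (PIP − Pplat)/V̇ = (29 − 15) / 0.7333 = 14.0/0.7333 = 19.092 cmH2O·s/L.
C = Vt/(Pplat − PEEP) = 410.0 / (15 − 6) = 410.0/9.0 = 45.556 mL/cmH2O.
τ = R × C = 19.092 × 0.04556 L/cmH2O = 0.8698 s.
Fraction remaining = e^(−Te/τ) = e^(−1.30/0.8698) = 0.2243.
Trapped volume = 410.0 × 0.2243 = 91.963 mL.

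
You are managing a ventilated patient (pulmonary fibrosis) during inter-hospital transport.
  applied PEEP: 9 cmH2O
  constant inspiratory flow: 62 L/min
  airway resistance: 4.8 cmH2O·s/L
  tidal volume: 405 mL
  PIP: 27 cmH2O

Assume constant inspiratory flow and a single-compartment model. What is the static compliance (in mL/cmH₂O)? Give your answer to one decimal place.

Flow: 62 L/min ÷ 60 = 1.0333 L/s.
Equation of motion (constant flow): PIP = Vt/C + R·V̇ + PEEP.
Vt/C = PIP − R·V̇ − PEEP = 27 − 4.8×1.0333 − 9 = 27 − 4.96 − 9 = 13.04 cmH2O.
C = Vt / 13.04 = 405 / 13.04 = 31.058 mL/cmH2O.

31.1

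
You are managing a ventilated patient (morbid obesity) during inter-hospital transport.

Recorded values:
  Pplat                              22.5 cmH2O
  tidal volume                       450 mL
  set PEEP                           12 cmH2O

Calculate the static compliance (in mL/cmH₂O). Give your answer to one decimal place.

Cstat = Vt / (Pplat − PEEP) = 450 / (22.5 − 12) = 450 / 10.5 = 42.857 mL/cmH2O.

42.9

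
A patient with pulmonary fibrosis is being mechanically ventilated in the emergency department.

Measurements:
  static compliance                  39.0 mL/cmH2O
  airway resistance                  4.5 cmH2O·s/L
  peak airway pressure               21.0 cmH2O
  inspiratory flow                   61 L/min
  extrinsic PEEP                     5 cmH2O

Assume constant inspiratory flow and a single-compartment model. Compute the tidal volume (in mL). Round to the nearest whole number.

446

Flow: 61 L/min ÷ 60 = 1.0167 L/s.
Equation of motion (constant flow): PIP = Vt/C + R·V̇ + PEEP.
Vt/C = PIP − R·V̇ − PEEP = 21.0 − 4.575 − 5 = 11.425 cmH2O.
Vt = C × 11.425 = 39.0 × 11.425 = 445.58 mL.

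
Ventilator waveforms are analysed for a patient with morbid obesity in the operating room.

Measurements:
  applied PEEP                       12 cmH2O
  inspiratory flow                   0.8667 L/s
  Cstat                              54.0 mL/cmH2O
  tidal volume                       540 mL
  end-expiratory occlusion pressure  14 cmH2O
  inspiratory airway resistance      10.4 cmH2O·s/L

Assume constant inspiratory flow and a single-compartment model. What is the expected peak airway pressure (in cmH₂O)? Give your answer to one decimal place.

33.0

Total PEEP = 14 cmH2O (set 12 + intrinsic 2); this is the baseline alveolar pressure.
Equation of motion (constant flow): PIP = Vt/C + R·V̇ + PEEP.
PIP = 540/54.0 + 10.4×0.8667 + 14 = 10.0 + 9.014 + 14 = 33.014 cmH2O.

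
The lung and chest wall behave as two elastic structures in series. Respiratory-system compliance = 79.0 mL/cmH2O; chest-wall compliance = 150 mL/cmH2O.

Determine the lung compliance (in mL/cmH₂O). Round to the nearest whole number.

167

1/CL = 1/Crs − 1/Ccw.
1/CL = 1/79.0 − 1/150 = 0.005992.
CL = 166.89 mL/cmH2O.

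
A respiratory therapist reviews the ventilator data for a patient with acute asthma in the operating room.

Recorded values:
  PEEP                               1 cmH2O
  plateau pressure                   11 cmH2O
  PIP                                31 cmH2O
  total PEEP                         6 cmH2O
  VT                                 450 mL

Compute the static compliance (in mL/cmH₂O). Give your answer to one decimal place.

90.0

End-expiratory occlusion gives total PEEP = 6 cmH2O (intrinsic PEEP = 6 − 1 = 5). Use total PEEP for the elastic gradient.
Cstat = Vt / (Pplat − PEEPtotal) = 450 / (11 − 6) = 450 / 5.0 = 90.0 mL/cmH2O.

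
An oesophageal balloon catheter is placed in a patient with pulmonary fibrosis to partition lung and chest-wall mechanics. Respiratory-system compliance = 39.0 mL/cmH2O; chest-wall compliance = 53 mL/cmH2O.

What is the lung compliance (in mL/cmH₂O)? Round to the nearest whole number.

148

1/CL = 1/Crs − 1/Ccw.
1/CL = 1/39.0 − 1/53 = 0.006773.
CL = 147.65 mL/cmH2O.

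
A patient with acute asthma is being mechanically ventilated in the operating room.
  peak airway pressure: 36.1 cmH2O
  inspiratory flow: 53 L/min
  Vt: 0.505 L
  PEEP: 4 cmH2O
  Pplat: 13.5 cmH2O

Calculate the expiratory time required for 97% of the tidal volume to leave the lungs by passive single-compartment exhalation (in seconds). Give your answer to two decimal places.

Flow: 53 L/min ÷ 60 = 0.8833 L/s.
R = (PIP − Pplat)/V̇ = (36.1 − 13.5) / 0.8833 = 22.6/0.8833 = 25.586 cmH2O·s/L.
C = Vt/(Pplat − PEEP) = 505.0 / (13.5 − 4) = 505.0/9.5 = 53.158 mL/cmH2O.
τ = R × C = 25.586 × 0.05316 L/cmH2O = 1.36 s.
t = −τ·ln(1 − 0.97) = −1.36·ln(0.03) = 4.769 s.

4.77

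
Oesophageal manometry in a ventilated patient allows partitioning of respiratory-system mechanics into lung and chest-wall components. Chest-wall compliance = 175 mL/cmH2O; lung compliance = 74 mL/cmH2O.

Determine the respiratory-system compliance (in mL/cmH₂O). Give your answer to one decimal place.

52.0

Lung and chest wall are elastances in series: 1/Crs = 1/CL + 1/Ccw.
1/Crs = 1/74 + 1/175 = 0.01923.
Crs = 52.002 mL/cmH2O.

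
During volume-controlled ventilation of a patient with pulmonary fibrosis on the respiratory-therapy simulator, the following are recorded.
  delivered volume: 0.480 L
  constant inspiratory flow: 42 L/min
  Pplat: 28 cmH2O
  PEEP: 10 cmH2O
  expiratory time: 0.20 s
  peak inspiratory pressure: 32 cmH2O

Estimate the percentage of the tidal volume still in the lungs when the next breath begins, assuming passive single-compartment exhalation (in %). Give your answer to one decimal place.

26.9

Flow: 42 L/min ÷ 60 = 0.7 L/s.
R = (PIP − Pplat)/V̇ = (32 − 28) / 0.7 = 4.0/0.7 = 5.714 cmH2O·s/L.
C = Vt/(Pplat − PEEP) = 480.0 / (28 − 10) = 480.0/18.0 = 26.667 mL/cmH2O.
τ = R × C = 5.714 × 0.02667 L/cmH2O = 0.1524 s.
Fraction remaining at end-expiration = e^(−Te/τ) = e^(−0.20/0.1524) = 0.2692 → 26.92%.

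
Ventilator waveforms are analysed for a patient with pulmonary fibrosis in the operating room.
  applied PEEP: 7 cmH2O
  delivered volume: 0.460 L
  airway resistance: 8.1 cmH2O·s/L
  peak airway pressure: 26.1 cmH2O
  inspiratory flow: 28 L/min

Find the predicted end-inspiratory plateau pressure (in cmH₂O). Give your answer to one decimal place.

22.3

Flow: 28 L/min ÷ 60 = 0.4667 L/s.
Pplat = PIP − Raw × flow = 26.1 − 8.1 × 0.4667 = 26.1 − 3.78 = 22.32 cmH2O.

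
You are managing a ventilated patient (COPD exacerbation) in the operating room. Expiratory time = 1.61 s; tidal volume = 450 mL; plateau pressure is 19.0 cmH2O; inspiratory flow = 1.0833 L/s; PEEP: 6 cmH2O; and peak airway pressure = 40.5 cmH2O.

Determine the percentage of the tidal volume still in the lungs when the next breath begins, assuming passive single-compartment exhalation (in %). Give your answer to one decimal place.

R = (PIP − Pplat)/V̇ = (40.5 − 19.0) / 1.0833 = 21.5/1.0833 = 19.847 cmH2O·s/L.
C = Vt/(Pplat − PEEP) = 450.0 / (19.0 − 6) = 450.0/13.0 = 34.615 mL/cmH2O.
τ = R × C = 19.847 × 0.03462 L/cmH2O = 0.6871 s.
Fraction remaining at end-expiration = e^(−Te/τ) = e^(−1.61/0.6871) = 0.09602 → 9.602%.

9.6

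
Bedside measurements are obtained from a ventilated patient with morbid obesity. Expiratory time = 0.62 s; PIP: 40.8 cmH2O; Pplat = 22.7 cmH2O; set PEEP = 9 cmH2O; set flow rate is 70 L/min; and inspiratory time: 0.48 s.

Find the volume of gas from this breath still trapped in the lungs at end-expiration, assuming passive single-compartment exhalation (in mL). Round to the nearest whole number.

211

Flow: 70 L/min ÷ 60 = 1.1667 L/s.
Vt = flow × Ti = 1.1667 L/s × 0.48 s × 1000 mL/L = 560.02 mL.
R = (PIP − Pplat)/V̇ = (40.8 − 22.7) / 1.1667 = 18.1/1.1667 = 15.514 cmH2O·s/L.
C = Vt/(Pplat − PEEP) = 560.02 / (22.7 − 9) = 560.02/13.7 = 40.877 mL/cmH2O.
τ = R × C = 15.514 × 0.04088 L/cmH2O = 0.6342 s.
Fraction remaining = e^(−Te/τ) = e^(−0.62/0.6342) = 0.3762.
Trapped volume = 560.02 × 0.3762 = 210.68 mL.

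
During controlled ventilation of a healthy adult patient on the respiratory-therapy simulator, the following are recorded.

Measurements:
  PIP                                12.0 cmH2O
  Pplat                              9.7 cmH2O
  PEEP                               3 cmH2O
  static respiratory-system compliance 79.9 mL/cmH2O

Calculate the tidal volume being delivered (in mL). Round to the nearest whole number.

Vt = Cstat × (Pplat − PEEP) = 79.9 × (9.7 − 3) = 79.9 × 6.7 = 535.33 mL.

535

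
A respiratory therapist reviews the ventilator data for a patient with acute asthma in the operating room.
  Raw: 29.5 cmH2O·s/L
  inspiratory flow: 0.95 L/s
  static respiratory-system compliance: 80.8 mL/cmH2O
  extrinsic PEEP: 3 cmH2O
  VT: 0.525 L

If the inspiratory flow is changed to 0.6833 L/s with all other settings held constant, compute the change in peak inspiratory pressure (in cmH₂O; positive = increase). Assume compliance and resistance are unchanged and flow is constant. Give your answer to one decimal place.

PIP = Vt/C + R·V̇ + PEEP (constant-flow equation of motion).
Only the resistive term changes: ΔPIP = R × ΔV̇ = 29.5 × (0.6833 − 0.95) = 29.5 × -0.2667 = -7.868 cmH2O.

-7.9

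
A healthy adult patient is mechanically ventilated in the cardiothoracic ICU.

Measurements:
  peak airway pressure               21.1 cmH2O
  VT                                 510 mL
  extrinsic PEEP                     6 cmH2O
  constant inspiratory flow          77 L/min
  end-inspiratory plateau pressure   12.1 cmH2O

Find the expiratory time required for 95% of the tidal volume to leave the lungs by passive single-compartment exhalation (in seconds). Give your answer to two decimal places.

Flow: 77 L/min ÷ 60 = 1.2833 L/s.
R = (PIP − Pplat)/V̇ = (21.1 − 12.1) / 1.2833 = 9.0/1.2833 = 7.013 cmH2O·s/L.
C = Vt/(Pplat − PEEP) = 510.0 / (12.1 − 6) = 510.0/6.1 = 83.607 mL/cmH2O.
τ = R × C = 7.013 × 0.08361 L/cmH2O = 0.5864 s.
t = −τ·ln(1 − 0.95) = −0.5864·ln(0.05) = 1.757 s.

1.76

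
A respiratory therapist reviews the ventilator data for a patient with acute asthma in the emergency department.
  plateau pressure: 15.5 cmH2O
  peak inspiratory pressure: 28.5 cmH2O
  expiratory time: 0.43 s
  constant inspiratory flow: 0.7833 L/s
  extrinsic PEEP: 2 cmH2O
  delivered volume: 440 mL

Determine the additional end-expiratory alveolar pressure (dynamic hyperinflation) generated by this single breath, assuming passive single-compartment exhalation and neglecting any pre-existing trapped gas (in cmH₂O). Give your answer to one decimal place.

R = (PIP − Pplat)/V̇ = (28.5 − 15.5) / 0.7833 = 13.0/0.7833 = 16.596 cmH2O·s/L.
C = Vt/(Pplat − PEEP) = 440.0 / (15.5 − 2) = 440.0/13.5 = 32.593 mL/cmH2O.
τ = R × C = 16.596 × 0.03259 L/cmH2O = 0.5409 s.
Fraction remaining = e^(−Te/τ) = e^(−0.43/0.5409) = 0.4516; trapped volume = 440.0 × 0.4516 = 198.7 mL.
Additional alveolar pressure from trapping ≈ V_trapped / C = 198.7 / 32.593 = 6.096 cmH2O.

6.1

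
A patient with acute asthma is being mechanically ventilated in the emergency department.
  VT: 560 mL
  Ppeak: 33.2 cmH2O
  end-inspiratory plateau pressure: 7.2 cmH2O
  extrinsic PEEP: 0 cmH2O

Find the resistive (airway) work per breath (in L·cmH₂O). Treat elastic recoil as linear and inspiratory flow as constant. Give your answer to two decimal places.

With constant inspiratory flow the resistive pressure is constant at PIP − Pplat = 33.2 − 7.2 = 26.0 cmH2O, so resistive work = 26.0 × 0.560 = 14.56 L·cmH2O.

14.56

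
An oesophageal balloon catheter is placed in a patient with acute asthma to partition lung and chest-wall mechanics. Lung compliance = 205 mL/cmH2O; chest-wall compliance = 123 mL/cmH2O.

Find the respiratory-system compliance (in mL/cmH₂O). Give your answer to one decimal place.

Lung and chest wall are elastances in series: 1/Crs = 1/CL + 1/Ccw.
1/Crs = 1/205 + 1/123 = 0.01301.
Crs = 76.864 mL/cmH2O.

76.9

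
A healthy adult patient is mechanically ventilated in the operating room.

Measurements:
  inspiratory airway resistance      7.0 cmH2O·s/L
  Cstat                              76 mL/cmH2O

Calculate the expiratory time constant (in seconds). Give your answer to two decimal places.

0.53

τ = R × C = 7.0 × 76 mL/cmH2O = 7.0 × 0.076 L/cmH2O = 0.532 s.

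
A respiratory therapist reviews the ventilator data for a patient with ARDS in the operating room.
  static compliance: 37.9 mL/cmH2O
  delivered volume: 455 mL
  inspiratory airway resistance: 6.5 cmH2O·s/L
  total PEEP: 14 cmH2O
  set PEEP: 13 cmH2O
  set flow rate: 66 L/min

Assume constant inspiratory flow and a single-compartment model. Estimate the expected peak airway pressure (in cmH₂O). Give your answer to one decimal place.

Flow: 66 L/min ÷ 60 = 1.1 L/s.
Total PEEP = 14 cmH2O (set 13 + intrinsic 1); this is the baseline alveolar pressure.
Equation of motion (constant flow): PIP = Vt/C + R·V̇ + PEEP.
PIP = 455/37.9 + 6.5×1.1 + 14 = 12.005 + 7.15 + 14 = 33.155 cmH2O.

33.2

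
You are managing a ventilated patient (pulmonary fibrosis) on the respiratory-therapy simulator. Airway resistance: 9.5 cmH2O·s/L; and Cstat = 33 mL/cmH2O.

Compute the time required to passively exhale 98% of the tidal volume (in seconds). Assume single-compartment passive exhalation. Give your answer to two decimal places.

1.23

τ = R × C = 9.5 × 33 mL/cmH2O = 9.5 × 0.033 L/cmH2O = 0.3135 s.
Exhaled fraction f = 1 − e^(−t/τ) → t = −τ·ln(1 − f) = −0.3135·ln(0.02) = 1.226 s.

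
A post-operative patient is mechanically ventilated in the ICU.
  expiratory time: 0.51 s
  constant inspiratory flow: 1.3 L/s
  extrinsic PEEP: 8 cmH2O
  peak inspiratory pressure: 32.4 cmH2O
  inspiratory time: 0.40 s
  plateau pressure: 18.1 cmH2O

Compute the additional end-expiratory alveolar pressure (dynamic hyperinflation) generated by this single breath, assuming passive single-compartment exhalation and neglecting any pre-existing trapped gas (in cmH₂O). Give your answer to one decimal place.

4.1

Vt = flow × Ti = 1.3 L/s × 0.40 s × 1000 mL/L = 520.0 mL.
R = (PIP − Pplat)/V̇ = (32.4 − 18.1) / 1.3 = 14.3/1.3 = 11.0 cmH2O·s/L.
C = Vt/(Pplat − PEEP) = 520.0 / (18.1 − 8) = 520.0/10.1 = 51.485 mL/cmH2O.
τ = R × C = 11.0 × 0.05149 L/cmH2O = 0.5664 s.
Fraction remaining = e^(−Te/τ) = e^(−0.51/0.5664) = 0.4064; trapped volume = 520.0 × 0.4064 = 211.33 mL.
Additional alveolar pressure from trapping ≈ V_trapped / C = 211.33 / 51.485 = 4.105 cmH2O.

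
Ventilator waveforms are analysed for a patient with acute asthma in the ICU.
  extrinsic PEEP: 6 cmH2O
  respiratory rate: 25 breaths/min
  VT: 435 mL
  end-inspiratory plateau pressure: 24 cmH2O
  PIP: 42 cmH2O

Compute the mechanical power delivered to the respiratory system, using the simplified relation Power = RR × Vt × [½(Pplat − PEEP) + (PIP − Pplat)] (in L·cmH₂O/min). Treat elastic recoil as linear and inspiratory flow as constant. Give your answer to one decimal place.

Per-breath work = Vt × [½(Pplat−PEEP) + (PIP−Pplat)] = 0.435 × [0.5×18.0 + 18.0] = 0.435 × 27.0 = 11.745 L·cmH2O.
Power = 25 × 11.745 = 293.63 L·cmH2O/min.

293.6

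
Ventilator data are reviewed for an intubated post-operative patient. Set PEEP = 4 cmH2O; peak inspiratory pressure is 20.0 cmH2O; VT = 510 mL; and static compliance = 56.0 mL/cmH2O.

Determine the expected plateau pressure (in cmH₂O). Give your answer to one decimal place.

Pplat = PEEP + Vt / Cstat = 4 + 510 / 56.0 = 4 + 9.107 = 13.107 cmH2O.

13.1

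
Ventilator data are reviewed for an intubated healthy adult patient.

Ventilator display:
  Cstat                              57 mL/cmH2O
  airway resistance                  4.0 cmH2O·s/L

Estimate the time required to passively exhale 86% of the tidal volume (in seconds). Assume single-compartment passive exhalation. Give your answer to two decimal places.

0.45

τ = R × C = 4.0 × 57 mL/cmH2O = 4.0 × 0.057 L/cmH2O = 0.228 s.
Exhaled fraction f = 1 − e^(−t/τ) → t = −τ·ln(1 − f) = −0.228·ln(0.14) = 0.4483 s.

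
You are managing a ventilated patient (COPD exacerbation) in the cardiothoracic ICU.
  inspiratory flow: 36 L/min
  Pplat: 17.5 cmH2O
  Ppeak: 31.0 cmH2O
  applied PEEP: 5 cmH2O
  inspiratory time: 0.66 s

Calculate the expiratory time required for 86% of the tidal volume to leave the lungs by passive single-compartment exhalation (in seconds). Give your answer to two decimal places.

1.40

Flow: 36 L/min ÷ 60 = 0.6 L/s.
Vt = flow × Ti = 0.6 L/s × 0.66 s × 1000 mL/L = 396.0 mL.
R = (PIP − Pplat)/V̇ = (31.0 − 17.5) / 0.6 = 13.5/0.6 = 22.5 cmH2O·s/L.
C = Vt/(Pplat − PEEP) = 396.0 / (17.5 − 5) = 396.0/12.5 = 31.68 mL/cmH2O.
τ = R × C = 22.5 × 0.03168 L/cmH2O = 0.7128 s.
t = −τ·ln(1 − 0.86) = −0.7128·ln(0.14) = 1.401 s.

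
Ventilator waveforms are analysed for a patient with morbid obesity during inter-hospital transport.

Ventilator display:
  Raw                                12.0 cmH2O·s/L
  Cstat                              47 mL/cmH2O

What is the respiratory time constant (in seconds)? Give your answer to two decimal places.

0.56

τ = R × C = 12.0 × 47 mL/cmH2O = 12.0 × 0.047 L/cmH2O = 0.564 s.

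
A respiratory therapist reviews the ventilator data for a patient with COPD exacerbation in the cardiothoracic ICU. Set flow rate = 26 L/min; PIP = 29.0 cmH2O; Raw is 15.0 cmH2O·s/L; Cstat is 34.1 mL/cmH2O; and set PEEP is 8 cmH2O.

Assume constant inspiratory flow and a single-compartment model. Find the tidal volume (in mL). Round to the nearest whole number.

Flow: 26 L/min ÷ 60 = 0.4333 L/s.
Equation of motion (constant flow): PIP = Vt/C + R·V̇ + PEEP.
Vt/C = PIP − R·V̇ − PEEP = 29.0 − 6.5 − 8 = 14.5 cmH2O.
Vt = C × 14.5 = 34.1 × 14.5 = 494.45 mL.

494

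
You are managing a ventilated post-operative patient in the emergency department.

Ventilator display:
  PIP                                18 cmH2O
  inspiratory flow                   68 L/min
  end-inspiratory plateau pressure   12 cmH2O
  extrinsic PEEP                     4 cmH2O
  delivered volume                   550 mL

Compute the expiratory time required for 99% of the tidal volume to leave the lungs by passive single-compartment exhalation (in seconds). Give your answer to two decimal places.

Flow: 68 L/min ÷ 60 = 1.1333 L/s.
R = (PIP − Pplat)/V̇ = (18 − 12) / 1.1333 = 6.0/1.1333 = 5.294 cmH2O·s/L.
C = Vt/(Pplat − PEEP) = 550.0 / (12 − 4) = 550.0/8.0 = 68.75 mL/cmH2O.
τ = R × C = 5.294 × 0.06875 L/cmH2O = 0.364 s.
t = −τ·ln(1 − 0.99) = −0.364·ln(0.01) = 1.676 s.

1.68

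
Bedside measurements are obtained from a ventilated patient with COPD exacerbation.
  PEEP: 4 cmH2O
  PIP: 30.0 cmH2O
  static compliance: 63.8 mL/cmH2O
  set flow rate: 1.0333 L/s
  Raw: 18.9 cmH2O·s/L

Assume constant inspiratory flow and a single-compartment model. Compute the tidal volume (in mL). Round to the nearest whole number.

413

Equation of motion (constant flow): PIP = Vt/C + R·V̇ + PEEP.
Vt/C = PIP − R·V̇ − PEEP = 30.0 − 19.529 − 4 = 6.471 cmH2O.
Vt = C × 6.471 = 63.8 × 6.471 = 412.85 mL.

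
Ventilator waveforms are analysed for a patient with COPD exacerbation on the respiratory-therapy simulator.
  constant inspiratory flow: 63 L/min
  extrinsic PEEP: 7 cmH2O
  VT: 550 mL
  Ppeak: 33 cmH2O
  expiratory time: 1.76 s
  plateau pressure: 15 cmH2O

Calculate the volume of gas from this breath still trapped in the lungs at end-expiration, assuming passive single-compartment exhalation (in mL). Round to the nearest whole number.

Flow: 63 L/min ÷ 60 = 1.05 L/s.
R = (PIP − Pplat)/V̇ = (33 − 15) / 1.05 = 18.0/1.05 = 17.143 cmH2O·s/L.
C = Vt/(Pplat − PEEP) = 550.0 / (15 − 7) = 550.0/8.0 = 68.75 mL/cmH2O.
τ = R × C = 17.143 × 0.06875 L/cmH2O = 1.179 s.
Fraction remaining = e^(−Te/τ) = e^(−1.76/1.179) = 0.2247.
Trapped volume = 550.0 × 0.2247 = 123.59 mL.

124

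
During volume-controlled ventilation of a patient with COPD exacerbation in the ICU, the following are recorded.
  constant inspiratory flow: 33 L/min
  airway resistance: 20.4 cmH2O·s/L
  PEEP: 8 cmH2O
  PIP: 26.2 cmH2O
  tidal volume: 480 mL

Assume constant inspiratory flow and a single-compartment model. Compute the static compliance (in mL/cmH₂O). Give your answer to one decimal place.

68.8

Flow: 33 L/min ÷ 60 = 0.55 L/s.
Equation of motion (constant flow): PIP = Vt/C + R·V̇ + PEEP.
Vt/C = PIP − R·V̇ − PEEP = 26.2 − 20.4×0.55 − 8 = 26.2 − 11.22 − 8 = 6.98 cmH2O.
C = Vt / 6.98 = 480 / 6.98 = 68.768 mL/cmH2O.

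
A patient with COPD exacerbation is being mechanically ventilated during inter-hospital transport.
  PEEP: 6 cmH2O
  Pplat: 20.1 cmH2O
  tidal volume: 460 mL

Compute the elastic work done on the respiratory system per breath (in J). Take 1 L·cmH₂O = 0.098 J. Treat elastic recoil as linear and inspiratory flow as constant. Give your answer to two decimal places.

0.32

Elastic work ≈ ½ × (Pplat − PEEP) × Vt = 0.5 × (20.1 − 6) × 0.460 L = 0.5 × 14.1 × 0.460 = 3.243 L·cmH2O.
× 0.098 J/(L·cmH2O) → 0.3178 J.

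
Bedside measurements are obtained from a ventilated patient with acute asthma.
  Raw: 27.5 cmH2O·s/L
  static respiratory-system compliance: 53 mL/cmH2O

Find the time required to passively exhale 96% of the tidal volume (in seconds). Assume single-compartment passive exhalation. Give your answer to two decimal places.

τ = R × C = 27.5 × 53 mL/cmH2O = 27.5 × 0.053 L/cmH2O = 1.458 s.
Exhaled fraction f = 1 − e^(−t/τ) → t = −τ·ln(1 − f) = −1.458·ln(0.04) = 4.693 s.

4.69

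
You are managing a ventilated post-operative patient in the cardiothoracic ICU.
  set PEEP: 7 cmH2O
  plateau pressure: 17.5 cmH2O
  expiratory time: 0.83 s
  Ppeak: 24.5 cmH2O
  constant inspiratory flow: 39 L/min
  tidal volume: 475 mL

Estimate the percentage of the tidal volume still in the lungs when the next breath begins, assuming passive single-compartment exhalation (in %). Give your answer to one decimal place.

18.2

Flow: 39 L/min ÷ 60 = 0.65 L/s.
R = (PIP − Pplat)/V̇ = (24.5 − 17.5) / 0.65 = 7.0/0.65 = 10.769 cmH2O·s/L.
C = Vt/(Pplat − PEEP) = 475.0 / (17.5 − 7) = 475.0/10.5 = 45.238 mL/cmH2O.
τ = R × C = 10.769 × 0.04524 L/cmH2O = 0.4872 s.
Fraction remaining at end-expiration = e^(−Te/τ) = e^(−0.83/0.4872) = 0.182 → 18.2%.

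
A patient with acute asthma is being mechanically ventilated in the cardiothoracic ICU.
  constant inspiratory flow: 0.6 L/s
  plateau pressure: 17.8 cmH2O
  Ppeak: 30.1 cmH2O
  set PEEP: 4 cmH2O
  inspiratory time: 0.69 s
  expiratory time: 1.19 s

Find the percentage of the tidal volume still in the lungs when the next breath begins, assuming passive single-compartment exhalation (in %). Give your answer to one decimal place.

Vt = flow × Ti = 0.6 L/s × 0.69 s × 1000 mL/L = 414.0 mL.
R = (PIP − Pplat)/V̇ = (30.1 − 17.8) / 0.6 = 12.3/0.6 = 20.5 cmH2O·s/L.
C = Vt/(Pplat − PEEP) = 414.0 / (17.8 − 4) = 414.0/13.8 = 30.0 mL/cmH2O.
τ = R × C = 20.5 × 0.03 L/cmH2O = 0.615 s.
Fraction remaining at end-expiration = e^(−Te/τ) = e^(−1.19/0.615) = 0.1444 → 14.44%.

14.4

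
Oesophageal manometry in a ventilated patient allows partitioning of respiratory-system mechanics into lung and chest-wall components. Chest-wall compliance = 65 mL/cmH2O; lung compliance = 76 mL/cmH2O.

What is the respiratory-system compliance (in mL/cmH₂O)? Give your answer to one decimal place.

35.0

Lung and chest wall are elastances in series: 1/Crs = 1/CL + 1/Ccw.
1/Crs = 1/76 + 1/65 = 0.02854.
Crs = 35.039 mL/cmH2O.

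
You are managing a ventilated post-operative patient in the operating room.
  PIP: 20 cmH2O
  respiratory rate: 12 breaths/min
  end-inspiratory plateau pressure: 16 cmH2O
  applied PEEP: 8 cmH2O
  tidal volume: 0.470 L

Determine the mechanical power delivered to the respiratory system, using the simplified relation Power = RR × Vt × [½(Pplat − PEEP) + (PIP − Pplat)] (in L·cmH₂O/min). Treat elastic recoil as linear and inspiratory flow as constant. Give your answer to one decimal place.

45.1

Per-breath work = Vt × [½(Pplat−PEEP) + (PIP−Pplat)] = 0.470 × [0.5×8.0 + 4.0] = 0.470 × 8.0 = 3.76 L·cmH2O.
Power = 12 × 3.76 = 45.12 L·cmH2O/min.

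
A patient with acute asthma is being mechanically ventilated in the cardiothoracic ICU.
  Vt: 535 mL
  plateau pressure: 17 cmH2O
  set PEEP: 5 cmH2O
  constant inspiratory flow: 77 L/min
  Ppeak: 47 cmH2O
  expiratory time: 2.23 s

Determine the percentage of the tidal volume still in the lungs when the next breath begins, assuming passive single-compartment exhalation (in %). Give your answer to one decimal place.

11.8

Flow: 77 L/min ÷ 60 = 1.2833 L/s.
R = (PIP − Pplat)/V̇ = (47 − 17) / 1.2833 = 30.0/1.2833 = 23.377 cmH2O·s/L.
C = Vt/(Pplat − PEEP) = 535.0 / (17 − 5) = 535.0/12.0 = 44.583 mL/cmH2O.
τ = R × C = 23.377 × 0.04458 L/cmH2O = 1.042 s.
Fraction remaining at end-expiration = e^(−Te/τ) = e^(−2.23/1.042) = 0.1176 → 11.76%.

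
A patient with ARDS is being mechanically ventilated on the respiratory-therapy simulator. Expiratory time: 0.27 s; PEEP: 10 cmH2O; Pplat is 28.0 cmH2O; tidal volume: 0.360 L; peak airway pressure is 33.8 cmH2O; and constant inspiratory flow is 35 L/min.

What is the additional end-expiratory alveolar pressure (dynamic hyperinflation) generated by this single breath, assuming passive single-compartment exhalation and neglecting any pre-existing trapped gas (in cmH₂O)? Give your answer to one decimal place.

Flow: 35 L/min ÷ 60 = 0.5833 L/s.
R = (PIP − Pplat)/V̇ = (33.8 − 28.0) / 0.5833 = 5.8/0.5833 = 9.943 cmH2O·s/L.
C = Vt/(Pplat − PEEP) = 360.0 / (28.0 − 10) = 360.0/18.0 = 20.0 mL/cmH2O.
τ = R × C = 9.943 × 0.02 L/cmH2O = 0.1989 s.
Fraction remaining = e^(−Te/τ) = e^(−0.27/0.1989) = 0.2573; trapped volume = 360.0 × 0.2573 = 92.628 mL.
Additional alveolar pressure from trapping ≈ V_trapped / C = 92.628 / 20.0 = 4.631 cmH2O.

4.6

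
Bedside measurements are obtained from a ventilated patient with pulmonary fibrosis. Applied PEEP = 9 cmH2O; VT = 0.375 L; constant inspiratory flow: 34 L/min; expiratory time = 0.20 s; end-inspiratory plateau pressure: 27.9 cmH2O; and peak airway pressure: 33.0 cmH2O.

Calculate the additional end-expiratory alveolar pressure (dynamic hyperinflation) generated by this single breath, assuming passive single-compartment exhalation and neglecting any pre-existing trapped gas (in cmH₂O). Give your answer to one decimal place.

Flow: 34 L/min ÷ 60 = 0.5667 L/s.
R = (PIP − Pplat)/V̇ = (33.0 − 27.9) / 0.5667 = 5.1/0.5667 = 8.999 cmH2O·s/L.
C = Vt/(Pplat − PEEP) = 375.0 / (27.9 − 9) = 375.0/18.9 = 19.841 mL/cmH2O.
τ = R × C = 8.999 × 0.01984 L/cmH2O = 0.1785 s.
Fraction remaining = e^(−Te/τ) = e^(−0.20/0.1785) = 0.3261; trapped volume = 375.0 × 0.3261 = 122.29 mL.
Additional alveolar pressure from trapping ≈ V_trapped / C = 122.29 / 19.841 = 6.163 cmH2O.

6.2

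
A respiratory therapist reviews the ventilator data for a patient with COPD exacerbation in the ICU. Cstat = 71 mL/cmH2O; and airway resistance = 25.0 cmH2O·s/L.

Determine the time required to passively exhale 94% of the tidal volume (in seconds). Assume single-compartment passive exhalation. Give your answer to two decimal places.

τ = R × C = 25.0 × 71 mL/cmH2O = 25.0 × 0.071 L/cmH2O = 1.775 s.
Exhaled fraction f = 1 − e^(−t/τ) → t = −τ·ln(1 − f) = −1.775·ln(0.06) = 4.994 s.

4.99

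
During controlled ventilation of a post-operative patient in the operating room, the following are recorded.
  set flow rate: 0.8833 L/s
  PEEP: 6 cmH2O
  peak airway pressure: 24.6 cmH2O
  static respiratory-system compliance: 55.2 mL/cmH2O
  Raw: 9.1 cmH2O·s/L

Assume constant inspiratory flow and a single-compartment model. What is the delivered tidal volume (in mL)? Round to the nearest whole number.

583

Equation of motion (constant flow): PIP = Vt/C + R·V̇ + PEEP.
Vt/C = PIP − R·V̇ − PEEP = 24.6 − 8.038 − 6 = 10.562 cmH2O.
Vt = C × 10.562 = 55.2 × 10.562 = 583.02 mL.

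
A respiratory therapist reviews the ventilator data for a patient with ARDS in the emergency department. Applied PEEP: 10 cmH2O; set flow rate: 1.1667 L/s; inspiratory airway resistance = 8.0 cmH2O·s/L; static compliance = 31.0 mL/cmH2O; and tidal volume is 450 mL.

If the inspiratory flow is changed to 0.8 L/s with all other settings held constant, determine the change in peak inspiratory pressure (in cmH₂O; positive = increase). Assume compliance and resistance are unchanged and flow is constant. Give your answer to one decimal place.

-2.9

PIP = Vt/C + R·V̇ + PEEP (constant-flow equation of motion).
Only the resistive term changes: ΔPIP = R × ΔV̇ = 8.0 × (0.8 − 1.1667) = 8.0 × -0.3667 = -2.934 cmH2O.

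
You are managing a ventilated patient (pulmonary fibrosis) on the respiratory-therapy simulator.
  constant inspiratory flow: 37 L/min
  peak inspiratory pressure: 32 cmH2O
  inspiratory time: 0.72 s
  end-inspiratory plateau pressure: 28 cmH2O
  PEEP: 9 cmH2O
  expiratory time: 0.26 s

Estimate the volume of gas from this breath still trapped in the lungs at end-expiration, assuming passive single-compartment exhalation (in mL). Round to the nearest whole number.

80

Flow: 37 L/min ÷ 60 = 0.6167 L/s.
Vt = flow × Ti = 0.6167 L/s × 0.72 s × 1000 mL/L = 444.02 mL.
R = (PIP − Pplat)/V̇ = (32 − 28) / 0.6167 = 4.0/0.6167 = 6.486 cmH2O·s/L.
C = Vt/(Pplat − PEEP) = 444.02 / (28 − 9) = 444.02/19.0 = 23.369 mL/cmH2O.
τ = R × C = 6.486 × 0.02337 L/cmH2O = 0.1516 s.
Fraction remaining = e^(−Te/τ) = e^(−0.26/0.1516) = 0.18.
Trapped volume = 444.02 × 0.18 = 79.924 mL.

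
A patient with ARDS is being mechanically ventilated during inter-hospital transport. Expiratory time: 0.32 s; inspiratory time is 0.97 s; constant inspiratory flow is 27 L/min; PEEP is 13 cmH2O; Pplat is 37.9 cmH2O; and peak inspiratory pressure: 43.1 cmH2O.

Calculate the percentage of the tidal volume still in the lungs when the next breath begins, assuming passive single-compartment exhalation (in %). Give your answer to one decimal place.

20.6

Flow: 27 L/min ÷ 60 = 0.45 L/s.
Vt = flow × Ti = 0.45 L/s × 0.97 s × 1000 mL/L = 436.5 mL.
R = (PIP − Pplat)/V̇ = (43.1 − 37.9) / 0.45 = 5.2/0.45 = 11.556 cmH2O·s/L.
C = Vt/(Pplat − PEEP) = 436.5 / (37.9 − 13) = 436.5/24.9 = 17.53 mL/cmH2O.
τ = R × C = 11.556 × 0.01753 L/cmH2O = 0.2026 s.
Fraction remaining at end-expiration = e^(−Te/τ) = e^(−0.32/0.2026) = 0.2061 → 20.61%.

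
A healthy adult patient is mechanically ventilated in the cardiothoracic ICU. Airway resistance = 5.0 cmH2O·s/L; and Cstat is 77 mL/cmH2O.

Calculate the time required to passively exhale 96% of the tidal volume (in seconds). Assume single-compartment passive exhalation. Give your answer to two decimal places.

1.24

τ = R × C = 5.0 × 77 mL/cmH2O = 5.0 × 0.077 L/cmH2O = 0.385 s.
Exhaled fraction f = 1 − e^(−t/τ) → t = −τ·ln(1 − f) = −0.385·ln(0.04) = 1.239 s.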